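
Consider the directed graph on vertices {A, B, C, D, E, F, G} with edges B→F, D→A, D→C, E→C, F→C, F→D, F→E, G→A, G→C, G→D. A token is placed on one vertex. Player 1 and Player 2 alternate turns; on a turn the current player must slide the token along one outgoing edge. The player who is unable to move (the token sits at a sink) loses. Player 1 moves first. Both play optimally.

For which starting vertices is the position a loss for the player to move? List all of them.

Use the standard recursion: the mover loses at a terminal position; elsewhere, the mover wins exactly when some move hands the opponent an L position.
Every edge goes from a vertex to one that appears earlier in the order C, A, D, E, G, F, B, so processing vertices in that order labels each vertex after all of its successors.
C: no outgoing edge → L
A: no outgoing edge → L
D: reaches L-position A → W
E: reaches L-position C → W
G: reaches L-position A → W
F: reaches L-position C → W
B: only reaches F(W), which is W → L
The losing starting vertices are exactly the entries labelled L in this table (3 of them).

A, B, C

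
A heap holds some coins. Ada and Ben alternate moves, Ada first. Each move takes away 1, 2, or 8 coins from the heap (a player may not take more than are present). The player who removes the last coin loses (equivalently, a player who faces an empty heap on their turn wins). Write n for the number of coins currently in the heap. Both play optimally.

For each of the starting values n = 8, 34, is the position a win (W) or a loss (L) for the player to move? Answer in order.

Use the standard recursion: the mover wins at a terminal position; elsewhere, the mover wins exactly when some move hands the opponent an L position.
n=0: no move; the opponent has just taken the last coin and therefore loses → W
n=1: only reaches 0(W), which is W → L
n=2: reaches L-position 1 → W
n=3: reaches L-position 1 → W
n=4: only reaches 3(W), 2(W), all W → L
n=5: reaches L-position 4 → W
n=6: reaches L-position 4 → W
n=7: only reaches 6(W), 5(W), all W → L
n=8: reaches L-position 7 → W
n=9: reaches L-position 7 → W
n=10: only reaches 9(W), 8(W), 2(W), all W → L
n=11: reaches L-position 10 → W
n=12: reaches L-position 10 → W
n=13: only reaches 12(W), 11(W), 5(W), all W → L
n=14: reaches L-position 13 → W
n=15: reaches L-position 13 → W
n=16: only reaches 15(W), 14(W), 8(W), all W → L
n=17: reaches L-position 16 → W
n=18: reaches L-position 16 → W
n=19: only reaches 18(W), 17(W), 11(W), all W → L
n=20: reaches L-position 19 → W
n=21: reaches L-position 19 → W
n=22: only reaches 21(W), 20(W), 14(W), all W → L
n=23: reaches L-position 22 → W
n=24: reaches L-position 22 → W
n=25: only reaches 24(W), 23(W), 17(W), all W → L
n=26: reaches L-position 25 → W
n=27: reaches L-position 25 → W
n=28: only reaches 27(W), 26(W), 20(W), all W → L
n=29: reaches L-position 28 → W
n=30: reaches L-position 28 → W
n=31: only reaches 30(W), 29(W), 23(W), all W → L
n=32: reaches L-position 31 → W
n=33: reaches L-position 31 → W
n=34: only reaches 33(W), 32(W), 26(W), all W → L

8: W, 34: L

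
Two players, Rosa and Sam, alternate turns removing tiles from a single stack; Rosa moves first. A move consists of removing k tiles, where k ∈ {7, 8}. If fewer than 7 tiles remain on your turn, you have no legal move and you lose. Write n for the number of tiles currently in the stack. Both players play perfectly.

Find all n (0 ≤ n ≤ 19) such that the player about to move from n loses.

0, 1, 2, 3, 4, 5, 6, 15, 16, 17, 18, 19

Compute win/loss labels from the base case upward. A position with no move is L. Any other position is W if it can reach an L in one move, else L.
n=0: no move → L
n=1: no move → L
n=2: no move → L
n=3: no move → L
n=4: no move → L
n=5: no move → L
n=6: no move → L
n=7: can move to 0, which is L ⇒ W
n=8: can move to 1, which is L ⇒ W
n=9: can move to 2, which is L ⇒ W
n=10: can move to 3, which is L ⇒ W
n=11: can move to 4, which is L ⇒ W
n=12: can move to 5, which is L ⇒ W
n=13: can move to 6, which is L ⇒ W
n=14: can move to 6, which is L ⇒ W
n=15: moves to 8(W), 7(W); every one is W ⇒ L
n=16: moves to 9(W), 8(W); every one is W ⇒ L
n=17: moves to 10(W), 9(W); every one is W ⇒ L
n=18: moves to 11(W), 10(W); every one is W ⇒ L
n=19: moves to 12(W), 11(W); every one is W ⇒ L
Reading off the rows marked L gives the requested list; there are 12 such values of n.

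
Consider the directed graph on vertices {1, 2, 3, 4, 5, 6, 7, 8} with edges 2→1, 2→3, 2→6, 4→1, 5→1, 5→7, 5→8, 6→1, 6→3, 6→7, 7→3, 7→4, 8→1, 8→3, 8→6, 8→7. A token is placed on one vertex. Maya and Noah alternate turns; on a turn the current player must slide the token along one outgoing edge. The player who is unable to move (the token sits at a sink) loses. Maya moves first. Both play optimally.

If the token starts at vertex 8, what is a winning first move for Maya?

Build the W/L table. Terminal = L. A non-terminal position is W if it has a move to some L; otherwise it is L.
Every edge goes from a vertex to one that appears earlier in the order 1, 3, 4, 7, 6, 2, 8, 5, so processing vertices in that order labels each vertex after all of its successors.
1: no outgoing edge → L
3: no outgoing edge → L
4: W (go to 1, an L position)
7: W (go to 3, an L position)
6: W (go to 3, an L position)
2: W (go to 3, an L position)
8: W (go to 3, an L position)
5: W (go to 1, an L position)
From 8, the L positions reachable in one move are: 3, 1. Any move reaching one of these is winning.

Move to 3.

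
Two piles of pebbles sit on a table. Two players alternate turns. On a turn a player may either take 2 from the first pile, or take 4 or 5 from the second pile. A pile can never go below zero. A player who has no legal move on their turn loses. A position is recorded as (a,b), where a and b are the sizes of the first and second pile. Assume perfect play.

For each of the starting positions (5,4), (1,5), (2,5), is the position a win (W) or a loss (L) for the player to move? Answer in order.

Compute win/loss labels from the base case upward. A position with no move is L. Any other position is W if it can reach an L in one move, else L.
No move ever increases a pile, so every position that can arise here has a ≤ 5 and b ≤ 5; it is enough to label the cells with 0 ≤ a ≤ 5 and 0 ≤ b ≤ 5.
Every move lowers a or b (never raises either), so fill the grid row by row in increasing a, and left to right within a row: each cell's successors are then already labelled.
      b=0  b=1  b=2  b=3  b=4  b=5
a=0:    L    L    L    L    W    W
a=1:    L    L    L    L    W    W
a=2:    W    W    W    W    L    L
a=3:    W    W    W    W    L    L
a=4:    L    L    L    L    W    W
a=5:    L    L    L    L    W    W
Cells with no legal move (terminal, hence L): (0,0), (0,1), (0,2), (0,3), (1,0), (1,1), (1,2), (1,3).
The remaining L cells, each justified by listing all of its moves:
(2,4): L (options (0,4)(W), (2,0)(W) are all W)
(2,5): L (options (0,5)(W), (2,1)(W), (2,0)(W) are all W)
(3,4): L (options (1,4)(W), (3,0)(W) are all W)
(3,5): L (options (1,5)(W), (3,1)(W), (3,0)(W) are all W)
(4,0): L (sole option (2,0)(W) is W)
(4,1): L (sole option (2,1)(W) is W)
(4,2): L (sole option (2,2)(W) is W)
(4,3): L (sole option (2,3)(W) is W)
(5,0): L (sole option (3,0)(W) is W)
(5,1): L (sole option (3,1)(W) is W)
(5,2): L (sole option (3,2)(W) is W)
(5,3): L (sole option (3,3)(W) is W)
Every other cell has at least one move into one of the L cells above, so it is W.
(5,4): the move to (3,4) reaches an L cell, so W
(1,5): the move to (1,1) reaches an L cell, so W
(2,5): one of the L cells justified above, so L

(5,4): W, (1,5): W, (2,5): L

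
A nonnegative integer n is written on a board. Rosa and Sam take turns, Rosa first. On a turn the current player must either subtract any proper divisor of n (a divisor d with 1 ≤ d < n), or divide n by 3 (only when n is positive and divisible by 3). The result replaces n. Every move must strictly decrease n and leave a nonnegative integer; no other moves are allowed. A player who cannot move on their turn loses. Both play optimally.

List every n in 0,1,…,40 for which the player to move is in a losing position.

0, 1, 4, 7, 9, 11, 13, 15, 17, 19, 23, 25, 28, 31, 36

Build the W/L table. Terminal = L. A non-terminal position is W if it has a move to some L; otherwise it is L.
n=0: no move → L
n=1: no move → L
n=2: can move to 1, which is L ⇒ W
n=3: can move to 1, which is L ⇒ W
n=4: moves to 2(W), 3(W); every one is W ⇒ L
n=5: can move to 4, which is L ⇒ W
n=6: can move to 4, which is L ⇒ W
n=7: the only move is to 6(W), a W ⇒ L
n=8: can move to 4, which is L ⇒ W
n=9: moves to 3(W), 6(W), 8(W); every one is W ⇒ L
n=10: can move to 9, which is L ⇒ W
n=11: the only move is to 10(W), a W ⇒ L
n=12: can move to 4, which is L ⇒ W
n=13: the only move is to 12(W), a W ⇒ L
n=14: can move to 7, which is L ⇒ W
n=15: moves to 5(W), 10(W), 12(W), 14(W); every one is W ⇒ L
n=16: can move to 15, which is L ⇒ W
n=17: the only move is to 16(W), a W ⇒ L
n=18: can move to 9, which is L ⇒ W
n=19: the only move is to 18(W), a W ⇒ L
n=20: can move to 15, which is L ⇒ W
n=21: can move to 7, which is L ⇒ W
n=22: can move to 11, which is L ⇒ W
n=23: the only move is to 22(W), a W ⇒ L
n=24: can move to 23, which is L ⇒ W
n=25: moves to 20(W), 24(W); every one is W ⇒ L
n=26: can move to 13, which is L ⇒ W
n=27: can move to 9, which is L ⇒ W
n=28: moves to 14(W), 21(W), 24(W), 26(W), 27(W); every one is W ⇒ L
n=29: can move to 28, which is L ⇒ W
n=30: can move to 15, which is L ⇒ W
n=31: the only move is to 30(W), a W ⇒ L
n=32: can move to 28, which is L ⇒ W
n=33: can move to 11, which is L ⇒ W
n=34: can move to 17, which is L ⇒ W
n=35: can move to 28, which is L ⇒ W
n=36: moves to 12(W), 18(W), 24(W), 27(W), 30(W), 32(W), 33(W), 34(W), 35(W); every one is W ⇒ L
n=37: can move to 36, which is L ⇒ W
n=38: can move to 19, which is L ⇒ W
n=39: can move to 13, which is L ⇒ W
n=40: can move to 36, which is L ⇒ W
The losing starting values of n are exactly the entries labelled L in this table (15 of them).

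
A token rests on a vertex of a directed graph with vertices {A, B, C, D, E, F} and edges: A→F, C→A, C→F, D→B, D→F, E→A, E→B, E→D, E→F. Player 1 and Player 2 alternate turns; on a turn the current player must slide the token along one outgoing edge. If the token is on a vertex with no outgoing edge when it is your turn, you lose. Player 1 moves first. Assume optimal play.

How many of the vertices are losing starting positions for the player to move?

Label each position W (a win for the player to move) or L (a loss). A position with no legal move is L; any other position is W exactly when some move reaches an L, and L when every move reaches a W.
Every edge goes from a vertex to one that appears earlier in the order B, F, A, D, C, E, so processing vertices in that order labels each vertex after all of its successors.
B: no outgoing edge → L
F: no outgoing edge → L
A: W (go to F, an L position)
D: W (go to F, an L position)
C: W (go to F, an L position)
E: W (go to F, an L position)
The L vertices are B, F; that is 2 in all.

2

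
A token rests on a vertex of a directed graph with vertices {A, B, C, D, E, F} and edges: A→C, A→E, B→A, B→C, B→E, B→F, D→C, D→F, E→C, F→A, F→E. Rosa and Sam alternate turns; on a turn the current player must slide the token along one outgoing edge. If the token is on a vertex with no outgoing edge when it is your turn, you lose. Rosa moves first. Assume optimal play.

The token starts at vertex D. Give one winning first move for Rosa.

Compute win/loss labels from the base case upward. A position with no move is L. Any other position is W if it can reach an L in one move, else L.
Every edge goes from a vertex to one that appears earlier in the order C, E, A, F, B, D, so processing vertices in that order labels each vertex after all of its successors.
C: no outgoing edge → L
E: W (go to C, an L position)
A: W (go to C, an L position)
F: L (options A(W), E(W) are all W)
B: W (go to F, an L position)
D: W (go to F, an L position)
From D, the L positions reachable in one move are: F, C. Any move reaching one of these is winning.

Move to F.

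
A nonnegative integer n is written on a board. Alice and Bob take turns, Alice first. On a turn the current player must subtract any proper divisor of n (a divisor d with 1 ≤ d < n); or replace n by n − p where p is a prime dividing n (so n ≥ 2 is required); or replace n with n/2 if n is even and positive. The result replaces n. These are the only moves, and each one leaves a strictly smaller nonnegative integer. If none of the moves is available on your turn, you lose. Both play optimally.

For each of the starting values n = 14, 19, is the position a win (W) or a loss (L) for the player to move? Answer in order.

Work bottom-up. With no move the player to move loses. Otherwise the position is W if at least one move leads to an L position for the opponent, and L if every move leads to a W.
n=0: no move → L
n=1: no move → L
n=2: W (go to 0, an L position)
n=3: W (go to 0, an L position)
n=4: L (options 2(W), 3(W) are all W)
n=5: W (go to 0, an L position)
n=6: W (go to 4, an L position)
n=7: W (go to 0, an L position)
n=8: W (go to 4, an L position)
n=9: L (options 6(W), 8(W) are all W)
n=10: W (go to 9, an L position)
n=11: W (go to 0, an L position)
n=12: W (go to 9, an L position)
n=13: W (go to 0, an L position)
n=14: L (options 7(W), 12(W), 13(W) are all W)
n=15: W (go to 14, an L position)
n=16: W (go to 14, an L position)
n=17: W (go to 0, an L position)
n=18: W (go to 9, an L position)
n=19: W (go to 0, an L position)

14: L, 19: W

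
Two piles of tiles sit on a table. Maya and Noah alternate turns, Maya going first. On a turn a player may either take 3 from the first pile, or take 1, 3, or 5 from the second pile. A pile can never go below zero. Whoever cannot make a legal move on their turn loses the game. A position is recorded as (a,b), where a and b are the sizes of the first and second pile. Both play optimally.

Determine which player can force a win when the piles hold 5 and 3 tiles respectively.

Noah wins.

Positions with no move are L. A position that does have a move is losing for the player to move precisely when every available move leads to a winning position for the opponent. Fill in the labels:
No move ever increases a pile, so every position that can arise here has a ≤ 5 and b ≤ 3; it is enough to label the cells with 0 ≤ a ≤ 5 and 0 ≤ b ≤ 3.
Every move lowers a or b (never raises either), so fill the grid row by row in increasing a, and left to right within a row: each cell's successors are then already labelled.
      b=0  b=1  b=2  b=3
a=0:    L    W    L    W
a=1:    L    W    L    W
a=2:    L    W    L    W
a=3:    W    L    W    L
a=4:    W    L    W    L
a=5:    W    L    W    L
Cells with no legal move (terminal, hence L): (0,0), (1,0), (2,0).
The remaining L cells, each justified by listing all of its moves:
(0,2): L (sole option (0,1)(W) is W)
(1,2): L (sole option (1,1)(W) is W)
(2,2): L (sole option (2,1)(W) is W)
(3,1): L (options (0,1)(W), (3,0)(W) are all W)
(3,3): L (options (0,3)(W), (3,2)(W), (3,0)(W) are all W)
(4,1): L (options (1,1)(W), (4,0)(W) are all W)
(4,3): L (options (1,3)(W), (4,2)(W), (4,0)(W) are all W)
(5,1): L (options (2,1)(W), (5,0)(W) are all W)
(5,3): L (options (2,3)(W), (5,2)(W), (5,0)(W) are all W)
Every other cell has at least one move into one of the L cells above, so it is W.
The starting position (5,3) is L: whatever Maya does, the opponent receives a W position.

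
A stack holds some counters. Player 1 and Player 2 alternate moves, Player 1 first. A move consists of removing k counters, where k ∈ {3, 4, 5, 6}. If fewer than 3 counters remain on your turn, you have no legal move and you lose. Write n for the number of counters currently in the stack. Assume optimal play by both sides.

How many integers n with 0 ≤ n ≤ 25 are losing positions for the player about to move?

Work bottom-up. With no move the player to move loses. Otherwise the position is W if at least one move leads to an L position for the opponent, and L if every move leads to a W.
n=0: no move → L
n=1: no move → L
n=2: no move → L
n=3: reaches L-position 0 → W
n=4: reaches L-position 1 → W
n=5: reaches L-position 2 → W
n=6: reaches L-position 2 → W
n=7: reaches L-position 2 → W
n=8: reaches L-position 2 → W
n=9: only reaches 6(W), 5(W), 4(W), 3(W), all W → L
n=10: only reaches 7(W), 6(W), 5(W), 4(W), all W → L
n=11: only reaches 8(W), 7(W), 6(W), 5(W), all W → L
n=12: reaches L-position 9 → W
n=13: reaches L-position 10 → W
n=14: reaches L-position 11 → W
n=15: reaches L-position 11 → W
n=16: reaches L-position 11 → W
n=17: reaches L-position 11 → W
n=18: only reaches 15(W), 14(W), 13(W), 12(W), all W → L
n=19: only reaches 16(W), 15(W), 14(W), 13(W), all W → L
n=20: only reaches 17(W), 16(W), 15(W), 14(W), all W → L
n=21: reaches L-position 18 → W
n=22: reaches L-position 19 → W
n=23: reaches L-position 20 → W
n=24: reaches L-position 20 → W
n=25: reaches L-position 20 → W
L entries with 0 ≤ n ≤ 25: n = 0, 1, 2, 9, 10, 11, 18, 19, 20; that makes 9.

9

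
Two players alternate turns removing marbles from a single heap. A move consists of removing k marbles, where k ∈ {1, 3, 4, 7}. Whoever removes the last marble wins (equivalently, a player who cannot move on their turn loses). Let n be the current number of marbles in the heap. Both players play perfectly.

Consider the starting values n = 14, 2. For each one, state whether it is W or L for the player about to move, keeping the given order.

Work bottom-up. With no move the player to move loses. Otherwise the position is W if at least one move leads to an L position for the opponent, and L if every move leads to a W.
n=0: no move → L
n=1: reaches L-position 0 → W
n=2: only reaches 1(W), which is W → L
n=3: reaches L-position 2 → W
n=4: reaches L-position 0 → W
n=5: reaches L-position 2 → W
n=6: reaches L-position 2 → W
n=7: reaches L-position 0 → W
n=8: only reaches 7(W), 5(W), 4(W), 1(W), all W → L
n=9: reaches L-position 8 → W
n=10: only reaches 9(W), 7(W), 6(W), 3(W), all W → L
n=11: reaches L-position 10 → W
n=12: reaches L-position 8 → W
n=13: reaches L-position 10 → W
n=14: reaches L-position 10 → W

14: W, 2: L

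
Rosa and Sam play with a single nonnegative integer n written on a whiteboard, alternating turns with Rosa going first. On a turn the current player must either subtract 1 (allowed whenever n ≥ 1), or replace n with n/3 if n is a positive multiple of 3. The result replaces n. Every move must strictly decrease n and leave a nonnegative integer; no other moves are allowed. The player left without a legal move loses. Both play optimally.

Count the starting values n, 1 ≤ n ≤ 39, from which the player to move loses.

18

Use the standard recursion: the mover loses at a terminal position; elsewhere, the mover wins exactly when some move hands the opponent an L position.
n=0: no move → L
n=1: W (go to 0, an L position)
n=2: L (sole option 1(W) is W)
n=3: W (go to 2, an L position)
n=4: L (sole option 3(W) is W)
n=5: W (go to 4, an L position)
n=6: W (go to 2, an L position)
n=7: L (sole option 6(W) is W)
n=8: W (go to 7, an L position)
n=9: L (options 3(W), 8(W) are all W)
n=10: W (go to 9, an L position)
n=11: L (sole option 10(W) is W)
n=12: W (go to 4, an L position)
n=13: L (sole option 12(W) is W)
n=14: W (go to 13, an L position)
n=15: L (options 5(W), 14(W) are all W)
n=16: W (go to 15, an L position)
n=17: L (sole option 16(W) is W)
n=18: W (go to 17, an L position)
n=19: L (sole option 18(W) is W)
n=20: W (go to 19, an L position)
n=21: W (go to 7, an L position)
n=22: L (sole option 21(W) is W)
n=23: W (go to 22, an L position)
n=24: L (options 8(W), 23(W) are all W)
n=25: W (go to 24, an L position)
n=26: L (sole option 25(W) is W)
n=27: W (go to 9, an L position)
n=28: L (sole option 27(W) is W)
n=29: W (go to 28, an L position)
n=30: L (options 10(W), 29(W) are all W)
n=31: W (go to 30, an L position)
n=32: L (sole option 31(W) is W)
n=33: W (go to 11, an L position)
n=34: L (sole option 33(W) is W)
n=35: W (go to 34, an L position)
n=36: L (options 12(W), 35(W) are all W)
n=37: W (go to 36, an L position)
n=38: L (sole option 37(W) is W)
n=39: W (go to 13, an L position)
L entries with 1 ≤ n ≤ 39 (n=0 is outside the asked range and is not counted): n = 2, 4, 7, 9, 11, 13, 15, 17, 19, 22, 24, 26, 28, 30, 32, 34, 36, 38; that makes 18.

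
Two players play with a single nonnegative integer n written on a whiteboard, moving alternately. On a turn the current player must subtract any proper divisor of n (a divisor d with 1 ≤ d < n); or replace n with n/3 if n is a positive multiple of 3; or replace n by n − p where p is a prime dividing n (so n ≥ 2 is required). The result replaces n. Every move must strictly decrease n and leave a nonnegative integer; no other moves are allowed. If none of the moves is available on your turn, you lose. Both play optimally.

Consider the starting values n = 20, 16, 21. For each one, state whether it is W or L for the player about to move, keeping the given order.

Build the W/L table. Terminal = L. A non-terminal position is W if it has a move to some L; otherwise it is L.
n=0: no move → L
n=1: no move → L
n=2: W (go to 0, an L position)
n=3: W (go to 0, an L position)
n=4: L (options 2(W), 3(W) are all W)
n=5: W (go to 0, an L position)
n=6: W (go to 4, an L position)
n=7: W (go to 0, an L position)
n=8: W (go to 4, an L position)
n=9: L (options 3(W), 6(W), 8(W) are all W)
n=10: W (go to 9, an L position)
n=11: W (go to 0, an L position)
n=12: W (go to 4, an L position)
n=13: W (go to 0, an L position)
n=14: L (options 7(W), 12(W), 13(W) are all W)
n=15: W (go to 14, an L position)
n=16: W (go to 14, an L position)
n=17: W (go to 0, an L position)
n=18: W (go to 9, an L position)
n=19: W (go to 0, an L position)
n=20: L (options 10(W), 15(W), 16(W), 18(W), 19(W) are all W)
n=21: W (go to 14, an L position)

20: L, 16: W, 21: W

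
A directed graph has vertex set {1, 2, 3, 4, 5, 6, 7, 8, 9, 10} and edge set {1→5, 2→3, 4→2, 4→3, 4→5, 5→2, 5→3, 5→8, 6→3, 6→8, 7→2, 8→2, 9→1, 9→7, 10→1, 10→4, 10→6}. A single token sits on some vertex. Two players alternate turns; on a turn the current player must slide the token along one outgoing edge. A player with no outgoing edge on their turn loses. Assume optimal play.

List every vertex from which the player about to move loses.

Classify positions by backward induction: terminal positions (no move available) are L. From any other position, the mover wins iff some move reaches an L.
Every edge goes from a vertex to one that appears earlier in the order 3, 2, 8, 5, 6, 1, 7, 9, 4, 10, so processing vertices in that order labels each vertex after all of its successors.
3: no outgoing edge → L
2: reaches L-position 3 → W
8: only reaches 2(W), which is W → L
5: reaches L-position 8 → W
6: reaches L-position 8 → W
1: only reaches 5(W), which is W → L
7: only reaches 2(W), which is W → L
9: reaches L-position 7 → W
4: reaches L-position 3 → W
10: reaches L-position 1 → W
Reading off the rows marked L gives the requested list; there are 4 such vertices.

1, 3, 7, 8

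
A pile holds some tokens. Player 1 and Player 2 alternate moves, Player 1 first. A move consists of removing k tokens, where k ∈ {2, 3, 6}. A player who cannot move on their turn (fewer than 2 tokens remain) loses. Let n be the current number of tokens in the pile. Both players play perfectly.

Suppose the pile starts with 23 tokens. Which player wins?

Player 2 wins.

Classify positions by backward induction: terminal positions (no move available) are L. From any other position, the mover wins iff some move reaches an L.
n=0: no move → L
n=1: no move → L
n=2: can move to 0, which is L ⇒ W
n=3: can move to 1, which is L ⇒ W
n=4: can move to 1, which is L ⇒ W
n=5: moves to 3(W), 2(W); every one is W ⇒ L
n=6: can move to 0, which is L ⇒ W
n=7: can move to 5, which is L ⇒ W
n=8: can move to 5, which is L ⇒ W
n=9: moves to 7(W), 6(W), 3(W); every one is W ⇒ L
n=10: moves to 8(W), 7(W), 4(W); every one is W ⇒ L
n=11: can move to 9, which is L ⇒ W
n=12: can move to 10, which is L ⇒ W
n=13: can move to 10, which is L ⇒ W
n=14: moves to 12(W), 11(W), 8(W); every one is W ⇒ L
n=15: can move to 9, which is L ⇒ W
n=16: can move to 14, which is L ⇒ W
n=17: can move to 14, which is L ⇒ W
n=18: moves to 16(W), 15(W), 12(W); every one is W ⇒ L
n=19: moves to 17(W), 16(W), 13(W); every one is W ⇒ L
n=20: can move to 18, which is L ⇒ W
n=21: can move to 19, which is L ⇒ W
n=22: can move to 19, which is L ⇒ W
n=23: moves to 21(W), 20(W), 17(W); every one is W ⇒ L
The starting position 23 is L: whatever Player 1 does, the opponent receives a W position.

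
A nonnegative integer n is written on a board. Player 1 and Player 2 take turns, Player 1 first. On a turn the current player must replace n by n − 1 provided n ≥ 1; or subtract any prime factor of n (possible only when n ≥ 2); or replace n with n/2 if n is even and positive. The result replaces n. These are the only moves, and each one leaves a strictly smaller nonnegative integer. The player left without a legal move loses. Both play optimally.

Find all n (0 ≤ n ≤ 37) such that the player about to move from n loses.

0, 4, 9, 14, 20, 24, 30, 34

Work bottom-up. With no move the player to move loses. Otherwise the position is W if at least one move leads to an L position for the opponent, and L if every move leads to a W.
n=0: no move → L
n=1: reaches L-position 0 → W
n=2: reaches L-position 0 → W
n=3: reaches L-position 0 → W
n=4: only reaches 2(W), 3(W), all W → L
n=5: reaches L-position 0 → W
n=6: reaches L-position 4 → W
n=7: reaches L-position 0 → W
n=8: reaches L-position 4 → W
n=9: only reaches 6(W), 8(W), all W → L
n=10: reaches L-position 9 → W
n=11: reaches L-position 0 → W
n=12: reaches L-position 9 → W
n=13: reaches L-position 0 → W
n=14: only reaches 7(W), 12(W), 13(W), all W → L
n=15: reaches L-position 14 → W
n=16: reaches L-position 14 → W
n=17: reaches L-position 0 → W
n=18: reaches L-position 9 → W
n=19: reaches L-position 0 → W
n=20: only reaches 10(W), 15(W), 18(W), 19(W), all W → L
n=21: reaches L-position 14 → W
n=22: reaches L-position 20 → W
n=23: reaches L-position 0 → W
n=24: only reaches 12(W), 21(W), 22(W), 23(W), all W → L
n=25: reaches L-position 20 → W
n=26: reaches L-position 24 → W
n=27: reaches L-position 24 → W
n=28: reaches L-position 14 → W
n=29: reaches L-position 0 → W
n=30: only reaches 15(W), 25(W), 27(W), 28(W), 29(W), all W → L
n=31: reaches L-position 0 → W
n=32: reaches L-position 30 → W
n=33: reaches L-position 30 → W
n=34: only reaches 17(W), 32(W), 33(W), all W → L
n=35: reaches L-position 30 → W
n=36: reaches L-position 34 → W
n=37: reaches L-position 0 → W
Reading off the rows marked L gives the requested list; there are 8 such values of n.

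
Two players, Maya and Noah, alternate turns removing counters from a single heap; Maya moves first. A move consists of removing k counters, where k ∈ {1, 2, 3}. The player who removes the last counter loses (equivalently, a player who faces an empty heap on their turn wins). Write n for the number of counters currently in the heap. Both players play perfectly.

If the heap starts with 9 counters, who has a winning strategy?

Noah wins.

Work bottom-up. With no move the player to move wins. Otherwise the position is W if at least one move leads to an L position for the opponent, and L if every move leads to a W.
n=0: no move; the opponent has just taken the last counter and therefore loses → W
n=1: L (sole option 0(W) is W)
n=2: W (go to 1, an L position)
n=3: W (go to 1, an L position)
n=4: W (go to 1, an L position)
n=5: L (options 4(W), 3(W), 2(W) are all W)
n=6: W (go to 5, an L position)
n=7: W (go to 5, an L position)
n=8: W (go to 5, an L position)
n=9: L (options 8(W), 7(W), 6(W) are all W)
Every move from 9 reaches a W position, so the mover loses.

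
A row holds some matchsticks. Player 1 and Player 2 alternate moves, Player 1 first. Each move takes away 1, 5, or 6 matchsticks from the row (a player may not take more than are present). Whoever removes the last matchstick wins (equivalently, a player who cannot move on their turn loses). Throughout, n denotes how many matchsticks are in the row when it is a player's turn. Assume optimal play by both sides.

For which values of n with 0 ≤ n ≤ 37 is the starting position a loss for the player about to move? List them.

Compute win/loss labels from the base case upward. A position with no move is L. Any other position is W if it can reach an L in one move, else L.
n=0: no move → L
n=1: reaches L-position 0 → W
n=2: only reaches 1(W), which is W → L
n=3: reaches L-position 2 → W
n=4: only reaches 3(W), which is W → L
n=5: reaches L-position 4 → W
n=6: reaches L-position 0 → W
n=7: reaches L-position 2 → W
n=8: reaches L-position 2 → W
n=9: reaches L-position 4 → W
n=10: reaches L-position 4 → W
n=11: only reaches 10(W), 6(W), 5(W), all W → L
n=12: reaches L-position 11 → W
n=13: only reaches 12(W), 8(W), 7(W), all W → L
n=14: reaches L-position 13 → W
n=15: only reaches 14(W), 10(W), 9(W), all W → L
n=16: reaches L-position 15 → W
n=17: reaches L-position 11 → W
n=18: reaches L-position 13 → W
n=19: reaches L-position 13 → W
n=20: reaches L-position 15 → W
n=21: reaches L-position 15 → W
n=22: only reaches 21(W), 17(W), 16(W), all W → L
n=23: reaches L-position 22 → W
n=24: only reaches 23(W), 19(W), 18(W), all W → L
n=25: reaches L-position 24 → W
n=26: only reaches 25(W), 21(W), 20(W), all W → L
n=27: reaches L-position 26 → W
n=28: reaches L-position 22 → W
n=29: reaches L-position 24 → W
n=30: reaches L-position 24 → W
n=31: reaches L-position 26 → W
n=32: reaches L-position 26 → W
n=33: only reaches 32(W), 28(W), 27(W), all W → L
n=34: reaches L-position 33 → W
n=35: only reaches 34(W), 30(W), 29(W), all W → L
n=36: reaches L-position 35 → W
n=37: only reaches 36(W), 32(W), 31(W), all W → L
Reading off the rows marked L gives the requested list; there are 12 such values of n.

0, 2, 4, 11, 13, 15, 22, 24, 26, 33, 35, 37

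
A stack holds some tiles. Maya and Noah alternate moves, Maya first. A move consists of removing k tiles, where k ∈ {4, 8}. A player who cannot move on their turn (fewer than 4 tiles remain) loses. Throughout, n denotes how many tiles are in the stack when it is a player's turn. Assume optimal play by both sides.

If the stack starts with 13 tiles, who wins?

Build the W/L table. Terminal = L. A non-terminal position is W if it has a move to some L; otherwise it is L.
n=0: no move → L
n=1: no move → L
n=2: no move → L
n=3: no move → L
n=4: can move to 0, which is L ⇒ W
n=5: can move to 1, which is L ⇒ W
n=6: can move to 2, which is L ⇒ W
n=7: can move to 3, which is L ⇒ W
n=8: can move to 0, which is L ⇒ W
n=9: can move to 1, which is L ⇒ W
n=10: can move to 2, which is L ⇒ W
n=11: can move to 3, which is L ⇒ W
n=12: moves to 8(W), 4(W); every one is W ⇒ L
n=13: moves to 9(W), 5(W); every one is W ⇒ L
The starting position 13 is L: whatever Maya does, the opponent receives a W position.

Noah wins.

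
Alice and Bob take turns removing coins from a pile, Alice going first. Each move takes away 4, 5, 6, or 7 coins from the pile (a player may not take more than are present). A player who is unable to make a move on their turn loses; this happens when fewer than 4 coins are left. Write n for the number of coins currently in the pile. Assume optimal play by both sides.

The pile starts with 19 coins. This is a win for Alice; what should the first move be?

Remove 5, leaving 14.

Use the standard recursion: the mover loses at a terminal position; elsewhere, the mover wins exactly when some move hands the opponent an L position.
n=0: no move → L
n=1: no move → L
n=2: no move → L
n=3: no move → L
n=4: can move to 0, which is L ⇒ W
n=5: can move to 1, which is L ⇒ W
n=6: can move to 2, which is L ⇒ W
n=7: can move to 3, which is L ⇒ W
n=8: can move to 3, which is L ⇒ W
n=9: can move to 3, which is L ⇒ W
n=10: can move to 3, which is L ⇒ W
n=11: moves to 7(W), 6(W), 5(W), 4(W); every one is W ⇒ L
n=12: moves to 8(W), 7(W), 6(W), 5(W); every one is W ⇒ L
n=13: moves to 9(W), 8(W), 7(W), 6(W); every one is W ⇒ L
n=14: moves to 10(W), 9(W), 8(W), 7(W); every one is W ⇒ L
n=15: can move to 11, which is L ⇒ W
n=16: can move to 12, which is L ⇒ W
n=17: can move to 13, which is L ⇒ W
n=18: can move to 14, which is L ⇒ W
n=19: can move to 14, which is L ⇒ W
From 19, the L positions reachable in one move are: 14, 13, 12. Any move reaching one of these is winning.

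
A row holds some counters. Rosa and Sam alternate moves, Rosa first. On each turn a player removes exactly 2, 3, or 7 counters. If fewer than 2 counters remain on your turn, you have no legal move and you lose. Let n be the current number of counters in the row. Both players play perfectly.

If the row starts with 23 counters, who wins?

Compute win/loss labels from the base case upward. A position with no move is L. Any other position is W if it can reach an L in one move, else L.
n=0: no move → L
n=1: no move → L
n=2: can move to 0, which is L ⇒ W
n=3: can move to 1, which is L ⇒ W
n=4: can move to 1, which is L ⇒ W
n=5: moves to 3(W), 2(W); every one is W ⇒ L
n=6: moves to 4(W), 3(W); every one is W ⇒ L
n=7: can move to 5, which is L ⇒ W
n=8: can move to 6, which is L ⇒ W
n=9: can move to 6, which is L ⇒ W
n=10: moves to 8(W), 7(W), 3(W); every one is W ⇒ L
n=11: moves to 9(W), 8(W), 4(W); every one is W ⇒ L
n=12: can move to 10, which is L ⇒ W
n=13: can move to 11, which is L ⇒ W
n=14: can move to 11, which is L ⇒ W
n=15: moves to 13(W), 12(W), 8(W); every one is W ⇒ L
n=16: moves to 14(W), 13(W), 9(W); every one is W ⇒ L
n=17: can move to 15, which is L ⇒ W
n=18: can move to 16, which is L ⇒ W
n=19: can move to 16, which is L ⇒ W
n=20: moves to 18(W), 17(W), 13(W); every one is W ⇒ L
n=21: moves to 19(W), 18(W), 14(W); every one is W ⇒ L
n=22: can move to 20, which is L ⇒ W
n=23: can move to 21, which is L ⇒ W
The starting position 23 is W: Rosa should remove 2, leaving 21, handing over an L position.

Rosa wins.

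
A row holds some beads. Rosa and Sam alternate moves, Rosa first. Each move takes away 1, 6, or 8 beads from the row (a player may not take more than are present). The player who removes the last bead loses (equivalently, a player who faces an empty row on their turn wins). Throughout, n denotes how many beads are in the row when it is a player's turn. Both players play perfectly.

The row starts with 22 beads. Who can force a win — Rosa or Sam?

Sam wins.

Compute win/loss labels from the base case upward. A position with no move is W. Any other position is W if it can reach an L in one move, else L.
n=0: no move; the opponent has just taken the last bead and therefore loses → W
n=1: L (sole option 0(W) is W)
n=2: W (go to 1, an L position)
n=3: L (sole option 2(W) is W)
n=4: W (go to 3, an L position)
n=5: L (sole option 4(W) is W)
n=6: W (go to 5, an L position)
n=7: W (go to 1, an L position)
n=8: L (options 7(W), 2(W), 0(W) are all W)
n=9: W (go to 8, an L position)
n=10: L (options 9(W), 4(W), 2(W) are all W)
n=11: W (go to 10, an L position)
n=12: L (options 11(W), 6(W), 4(W) are all W)
n=13: W (go to 12, an L position)
n=14: W (go to 8, an L position)
n=15: L (options 14(W), 9(W), 7(W) are all W)
n=16: W (go to 15, an L position)
n=17: L (options 16(W), 11(W), 9(W) are all W)
n=18: W (go to 17, an L position)
n=19: L (options 18(W), 13(W), 11(W) are all W)
n=20: W (go to 19, an L position)
n=21: W (go to 15, an L position)
n=22: L (options 21(W), 16(W), 14(W) are all W)
The starting position 22 is L: whatever Rosa does, the opponent receives a W position.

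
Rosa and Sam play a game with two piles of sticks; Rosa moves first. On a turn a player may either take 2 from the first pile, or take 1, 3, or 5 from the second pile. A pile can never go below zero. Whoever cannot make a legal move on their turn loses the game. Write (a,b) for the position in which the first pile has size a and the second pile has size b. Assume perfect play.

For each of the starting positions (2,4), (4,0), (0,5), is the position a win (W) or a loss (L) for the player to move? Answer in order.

(2,4): W, (4,0): L, (0,5): W

Build the W/L table. Terminal = L. A non-terminal position is W if it has a move to some L; otherwise it is L.
No move ever increases a pile, so every position that can arise here has a ≤ 4 and b ≤ 5; it is enough to label the cells with 0 ≤ a ≤ 4 and 0 ≤ b ≤ 5.
Every move lowers a or b (never raises either), so fill the grid row by row in increasing a, and left to right within a row: each cell's successors are then already labelled.
      b=0  b=1  b=2  b=3  b=4  b=5
a=0:    L    W    L    W    L    W
a=1:    L    W    L    W    L    W
a=2:    W    L    W    L    W    L
a=3:    W    L    W    L    W    L
a=4:    L    W    L    W    L    W
Cells with no legal move (terminal, hence L): (0,0), (1,0).
The remaining L cells, each justified by listing all of its moves:
(0,2): L (sole option (0,1)(W) is W)
(0,4): L (options (0,3)(W), (0,1)(W) are all W)
(1,2): L (sole option (1,1)(W) is W)
(1,4): L (options (1,3)(W), (1,1)(W) are all W)
(2,1): L (options (0,1)(W), (2,0)(W) are all W)
(2,3): L (options (0,3)(W), (2,2)(W), (2,0)(W) are all W)
(2,5): L (options (0,5)(W), (2,4)(W), (2,2)(W), (2,0)(W) are all W)
(3,1): L (options (1,1)(W), (3,0)(W) are all W)
(3,3): L (options (1,3)(W), (3,2)(W), (3,0)(W) are all W)
(3,5): L (options (1,5)(W), (3,4)(W), (3,2)(W), (3,0)(W) are all W)
(4,0): L (sole option (2,0)(W) is W)
(4,2): L (options (2,2)(W), (4,1)(W) are all W)
(4,4): L (options (2,4)(W), (4,3)(W), (4,1)(W) are all W)
Every other cell has at least one move into one of the L cells above, so it is W.
(2,4): the move to (0,4) reaches an L cell, so W
(4,0): one of the L cells justified above, so L
(0,5): the move to (0,4) reaches an L cell, so W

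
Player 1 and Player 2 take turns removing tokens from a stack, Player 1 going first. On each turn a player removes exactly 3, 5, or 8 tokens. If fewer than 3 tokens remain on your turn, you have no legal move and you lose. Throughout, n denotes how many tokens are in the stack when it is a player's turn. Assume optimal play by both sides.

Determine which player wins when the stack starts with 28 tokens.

Player 1 wins.

Label each position W (a win for the player to move) or L (a loss). A position with no legal move is L; any other position is W exactly when some move reaches an L, and L when every move reaches a W.
n=0: no move → L
n=1: no move → L
n=2: no move → L
n=3: can move to 0, which is L ⇒ W
n=4: can move to 1, which is L ⇒ W
n=5: can move to 2, which is L ⇒ W
n=6: can move to 1, which is L ⇒ W
n=7: can move to 2, which is L ⇒ W
n=8: can move to 0, which is L ⇒ W
n=9: can move to 1, which is L ⇒ W
n=10: can move to 2, which is L ⇒ W
n=11: moves to 8(W), 6(W), 3(W); every one is W ⇒ L
n=12: moves to 9(W), 7(W), 4(W); every one is W ⇒ L
n=13: moves to 10(W), 8(W), 5(W); every one is W ⇒ L
n=14: can move to 11, which is L ⇒ W
n=15: can move to 12, which is L ⇒ W
n=16: can move to 13, which is L ⇒ W
n=17: can move to 12, which is L ⇒ W
n=18: can move to 13, which is L ⇒ W
n=19: can move to 11, which is L ⇒ W
n=20: can move to 12, which is L ⇒ W
n=21: can move to 13, which is L ⇒ W
n=22: moves to 19(W), 17(W), 14(W); every one is W ⇒ L
n=23: moves to 20(W), 18(W), 15(W); every one is W ⇒ L
n=24: moves to 21(W), 19(W), 16(W); every one is W ⇒ L
n=25: can move to 22, which is L ⇒ W
n=26: can move to 23, which is L ⇒ W
n=27: can move to 24, which is L ⇒ W
n=28: can move to 23, which is L ⇒ W
The starting position 28 is W: Player 1 should remove 5, leaving 23, handing over an L position.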